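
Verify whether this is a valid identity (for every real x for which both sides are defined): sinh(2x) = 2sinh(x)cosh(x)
Yes, this is an identity.

Claim: sinh(2x) = 2sinh(x)cosh(x).
Reasoning: 2sinh(x)cosh(x) = 2 · (e^x - e^-x)/2 · (e^x + e^-x)/2 = (e^(2x) - e^(-2x))/2 = sinh(2x).
So the two sides agree for every real x for which both sides are defined.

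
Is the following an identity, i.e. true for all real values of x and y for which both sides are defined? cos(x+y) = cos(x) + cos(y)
No, this is NOT an identity.

Claim: cos(x+y) = cos(x) + cos(y).
Test a specific point where both sides are defined: x = -π/6, y = π/4.
LHS = cos(x+y) ≈ 0.9659
RHS = cos(x) + cos(y) ≈ 1.5731
Since 0.9659 ≠ 1.5731, the equation fails at this point, so it cannot hold for all real values of x and y for which both sides are defined.
The correct expansion is cos(x+y) = cos(x)cos(y) - sin(x)sin(y); cosine is not additive.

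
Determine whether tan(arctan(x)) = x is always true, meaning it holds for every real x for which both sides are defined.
Claim: tan(arctan(x)) = x.
Reasoning: For every real x, arctan(x) is by definition the angle in (-π/2, π/2) whose tangent equals x. Taking the tangent of that angle returns x.
So the two sides agree for every real x for which both sides are defined.

Conclusion: Yes, this is an identity.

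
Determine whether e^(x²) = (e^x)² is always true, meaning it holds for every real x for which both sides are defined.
No, this is NOT an identity.

Claim: e^(x²) = (e^x)².
Test a specific point where both sides are defined: x = -3.
LHS = e^(x²) ≈ 8103.0839
RHS = (e^x)² ≈ 0.0025
Since 8103.0839 ≠ 0.0025, the equation fails at this point, so it cannot hold for every real x for which both sides are defined.
(e^x)² = e^(2x), and 2x ≠ x² in general.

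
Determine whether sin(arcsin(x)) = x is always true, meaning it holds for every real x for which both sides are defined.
Claim: sin(arcsin(x)) = x.
Reasoning: For -1 ≤ x ≤ 1 (where arcsin is defined), arcsin(x) is by definition an angle whose sine equals x. Taking the sine of that angle returns x. (Note the other order, arcsin(sin x) = x, is NOT an identity.)
So the two sides agree for every real x for which both sides are defined.

Conclusion: Yes, this is an identity.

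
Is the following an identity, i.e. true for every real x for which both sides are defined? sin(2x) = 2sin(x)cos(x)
Claim: sin(2x) = 2sin(x)cos(x).
Reasoning: Put y = x in the addition formula sin(x+y) = sin(x)cos(y) + cos(x)sin(y): sin(2x) = sin(x)cos(x) + cos(x)sin(x) = 2sin(x)cos(x).
So the two sides agree for every real x for which both sides are defined.

Conclusion: Yes, this is an identity.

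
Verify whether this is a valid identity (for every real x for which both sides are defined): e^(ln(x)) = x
Yes, this is an identity.

Claim: e^(ln(x)) = x.
Reasoning: For x > 0, ln(x) is by definition the exponent p such that e^p = x. Raising e to that exponent therefore returns x: e^(ln x) = x.
So the two sides agree for every real x for which both sides are defined.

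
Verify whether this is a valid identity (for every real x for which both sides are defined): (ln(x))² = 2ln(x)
No, this is NOT an identity.

Claim: (ln(x))² = 2ln(x).
Test a specific point where both sides are defined: x = 5.
LHS = (ln(x))² ≈ 2.5903
RHS = 2ln(x) ≈ 3.2189
Since 2.5903 ≠ 3.2189, the equation fails at this point, so it cannot hold for every real x for which both sides are defined.
2ln(x) equals ln(x²), which is not the same as (ln x)².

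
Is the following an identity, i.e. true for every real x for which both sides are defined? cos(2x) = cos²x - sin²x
Claim: cos(2x) = cos²x - sin²x.
Reasoning: Put y = x in the addition formula cos(x+y) = cos(x)cos(y) - sin(x)sin(y): cos(2x) = cos²x - sin²x.
So the two sides agree for every real x for which both sides are defined.

Conclusion: Yes, this is an identity.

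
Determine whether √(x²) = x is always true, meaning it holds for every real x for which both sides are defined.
Claim: √(x²) = x.
Test a specific point where both sides are defined: x = -1.
LHS = √(x²) ≈ 1.0000
RHS = x ≈ -1.0000
Since 1.0000 ≠ -1.0000, the equation fails at this point, so it cannot hold for every real x for which both sides are defined.
√(x²) = |x|, which differs from x whenever x < 0 (both sides are defined for every real x).

Conclusion: No, this is NOT an identity.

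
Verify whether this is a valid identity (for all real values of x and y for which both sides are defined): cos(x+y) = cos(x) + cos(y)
Claim: cos(x+y) = cos(x) + cos(y).
Test a specific point where both sides are defined: x = π/3, y = 2π/3.
LHS = cos(x+y) ≈ -1.0000
RHS = cos(x) + cos(y) ≈ 0.0000
Since -1.0000 ≠ 0.0000, the equation fails at this point, so it cannot hold for all real values of x and y for which both sides are defined.
The correct expansion is cos(x+y) = cos(x)cos(y) - sin(x)sin(y); cosine is not additive.

Conclusion: No, this is NOT an identity.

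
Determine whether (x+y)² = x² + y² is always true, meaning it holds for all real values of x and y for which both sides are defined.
No, this is NOT an identity.

Claim: (x+y)² = x² + y².
Test a specific point where both sides are defined: x = -3, y = 5.
LHS = (x+y)² ≈ 4.0000
RHS = x² + y² ≈ 34.0000
Since 4.0000 ≠ 34.0000, the equation fails at this point, so it cannot hold for all real values of x and y for which both sides are defined.
The correct expansion is (x+y)² = x² + 2xy + y²; the cross term 2xy is missing.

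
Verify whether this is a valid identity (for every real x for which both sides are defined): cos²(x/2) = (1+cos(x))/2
Yes, this is an identity.

Claim: cos²(x/2) = (1+cos(x))/2.
Reasoning: Use cos(2θ) = 2cos²θ - 1 with θ = x/2: cos(x) = 2cos²(x/2) - 1. Solving for cos²(x/2) gives (1 + cos(x))/2.
So the two sides agree for every real x for which both sides are defined.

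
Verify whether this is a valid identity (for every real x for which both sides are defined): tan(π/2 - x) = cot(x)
Claim: tan(π/2 - x) = cot(x).
Reasoning: tan(π/2 - x) = sin(π/2 - x)/cos(π/2 - x) = cos(x)/sin(x) = cot(x), using the cofunction identities sin(π/2 - x) = cos(x) and cos(π/2 - x) = sin(x).
So the two sides agree for every real x for which both sides are defined.

Conclusion: Yes, this is an identity.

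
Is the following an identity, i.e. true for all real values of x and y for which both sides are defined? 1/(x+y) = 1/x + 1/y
Claim: 1/(x+y) = 1/x + 1/y.
Test a specific point where both sides are defined: x = -1, y = 4.
LHS = 1/(x+y) ≈ 0.3333
RHS = 1/x + 1/y ≈ -0.7500
Since 0.3333 ≠ -0.7500, the equation fails at this point, so it cannot hold for all real values of x and y for which both sides are defined.
1/x + 1/y = (x+y)/(xy), which is not 1/(x+y).

Conclusion: No, this is NOT an identity.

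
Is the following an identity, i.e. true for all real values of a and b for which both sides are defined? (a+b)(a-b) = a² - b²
Claim: (a+b)(a-b) = a² - b².
Reasoning: Expand: (a+b)(a-b) = a² - ab + ba - b² = a² - b² (the cross terms cancel).
So the two sides agree for all real values of a and b for which both sides are defined.

Conclusion: Yes, this is an identity.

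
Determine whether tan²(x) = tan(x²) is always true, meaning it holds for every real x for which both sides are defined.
Claim: tan²(x) = tan(x²).
Test a specific point where both sides are defined: x = -π/4.
LHS = tan²(x) ≈ 1.0000
RHS = tan(x²) ≈ 0.7092
Since 1.0000 ≠ 0.7092, the equation fails at this point, so it cannot hold for every real x for which both sides are defined.
tan²(x) means (tan x)², squaring the output; tan(x²) squares the input. These are different functions.

Conclusion: No, this is NOT an identity.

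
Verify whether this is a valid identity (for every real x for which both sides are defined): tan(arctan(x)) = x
Yes, this is an identity.

Claim: tan(arctan(x)) = x.
Reasoning: For every real x, arctan(x) is by definition the angle in (-π/2, π/2) whose tangent equals x. Taking the tangent of that angle returns x.
So the two sides agree for every real x for which both sides are defined.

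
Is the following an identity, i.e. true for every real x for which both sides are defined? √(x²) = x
No, this is NOT an identity.

Claim: √(x²) = x.
Test a specific point where both sides are defined: x = -3.
LHS = √(x²) ≈ 3.0000
RHS = x ≈ -3.0000
Since 3.0000 ≠ -3.0000, the equation fails at this point, so it cannot hold for every real x for which both sides are defined.
√(x²) = |x|, which differs from x whenever x < 0 (both sides are defined for every real x).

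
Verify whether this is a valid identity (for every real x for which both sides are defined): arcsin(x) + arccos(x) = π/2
Yes, this is an identity.

Claim: arcsin(x) + arccos(x) = π/2.
Reasoning: Both sides are defined for -1 ≤ x ≤ 1. Let θ = arcsin(x), so sin θ = x and θ ∈ [-π/2, π/2]. Then cos(π/2 - θ) = sin θ = x and π/2 - θ ∈ [0, π], which is exactly the range of arccos, so arccos(x) = π/2 - θ. Adding: arcsin(x) + arccos(x) = θ + (π/2 - θ) = π/2.
So the two sides agree for every real x for which both sides are defined.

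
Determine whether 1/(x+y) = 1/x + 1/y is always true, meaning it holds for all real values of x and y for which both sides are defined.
No, this is NOT an identity.

Claim: 1/(x+y) = 1/x + 1/y.
Test a specific point where both sides are defined: x = -2, y = -2.
LHS = 1/(x+y) ≈ -0.2500
RHS = 1/x + 1/y ≈ -1.0000
Since -0.2500 ≠ -1.0000, the equation fails at this point, so it cannot hold for all real values of x and y for which both sides are defined.
1/x + 1/y = (x+y)/(xy), which is not 1/(x+y).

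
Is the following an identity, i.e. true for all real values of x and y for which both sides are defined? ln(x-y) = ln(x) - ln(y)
No, this is NOT an identity.

Claim: ln(x-y) = ln(x) - ln(y).
Test a specific point where both sides are defined: x = 2, y = 3/2.
LHS = ln(x-y) ≈ -0.6931
RHS = ln(x) - ln(y) ≈ 0.2877
Since -0.6931 ≠ 0.2877, the equation fails at this point, so it cannot hold for all real values of x and y for which both sides are defined.
ln(x) - ln(y) = ln(x/y), not ln(x-y).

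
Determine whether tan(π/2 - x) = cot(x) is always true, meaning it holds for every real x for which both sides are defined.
Yes, this is an identity.

Claim: tan(π/2 - x) = cot(x).
Reasoning: tan(π/2 - x) = sin(π/2 - x)/cos(π/2 - x) = cos(x)/sin(x) = cot(x), using the cofunction identities sin(π/2 - x) = cos(x) and cos(π/2 - x) = sin(x).
So the two sides agree for every real x for which both sides are defined.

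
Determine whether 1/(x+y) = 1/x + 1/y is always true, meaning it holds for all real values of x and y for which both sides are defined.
No, this is NOT an identity.

Claim: 1/(x+y) = 1/x + 1/y.
Test a specific point where both sides are defined: x = 2, y = 1/2.
LHS = 1/(x+y) ≈ 0.4000
RHS = 1/x + 1/y ≈ 2.5000
Since 0.4000 ≠ 2.5000, the equation fails at this point, so it cannot hold for all real values of x and y for which both sides are defined.
1/x + 1/y = (x+y)/(xy), which is not 1/(x+y).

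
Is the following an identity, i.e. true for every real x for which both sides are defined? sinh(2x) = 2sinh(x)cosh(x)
Yes, this is an identity.

Claim: sinh(2x) = 2sinh(x)cosh(x).
Reasoning: 2sinh(x)cosh(x) = 2 · (e^x - e^-x)/2 · (e^x + e^-x)/2 = (e^(2x) - e^(-2x))/2 = sinh(2x).
So the two sides agree for every real x for which both sides are defined.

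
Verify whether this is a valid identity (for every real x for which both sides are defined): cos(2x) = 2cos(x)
Claim: cos(2x) = 2cos(x).
Test a specific point where both sides are defined: x = π/2.
LHS = cos(2x) ≈ -1.0000
RHS = 2cos(x) ≈ 0.0000
Since -1.0000 ≠ 0.0000, the equation fails at this point, so it cannot hold for every real x for which both sides are defined.
The correct double-angle formula is cos(2x) = cos²x - sin²x.

Conclusion: No, this is NOT an identity.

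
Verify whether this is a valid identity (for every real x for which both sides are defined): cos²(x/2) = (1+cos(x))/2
Claim: cos²(x/2) = (1+cos(x))/2.
Reasoning: Use cos(2θ) = 2cos²θ - 1 with θ = x/2: cos(x) = 2cos²(x/2) - 1. Solving for cos²(x/2) gives (1 + cos(x))/2.
So the two sides agree for every real x for which both sides are defined.

Conclusion: Yes, this is an identity.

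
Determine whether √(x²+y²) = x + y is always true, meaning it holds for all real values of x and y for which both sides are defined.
No, this is NOT an identity.

Claim: √(x²+y²) = x + y.
Test a specific point where both sides are defined: x = 3/2, y = -3.
LHS = √(x²+y²) ≈ 3.3541
RHS = x + y ≈ -1.5000
Since 3.3541 ≠ -1.5000, the equation fails at this point, so it cannot hold for all real values of x and y for which both sides are defined.
(x+y)² = x² + 2xy + y², not x² + y², so the square root does not split this way.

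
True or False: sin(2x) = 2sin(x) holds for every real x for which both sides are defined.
Claim: sin(2x) = 2sin(x).
Test a specific point where both sides are defined: x = -π/2.
LHS = sin(2x) ≈ 0.0000
RHS = 2sin(x) ≈ -2.0000
Since 0.0000 ≠ -2.0000, the equation fails at this point, so it cannot hold for every real x for which both sides are defined.
The correct double-angle formula is sin(2x) = 2sin(x)cos(x).

Conclusion: False.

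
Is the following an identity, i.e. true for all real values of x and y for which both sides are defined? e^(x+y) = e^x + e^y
No, this is NOT an identity.

Claim: e^(x+y) = e^x + e^y.
Test a specific point where both sides are defined: x = 3, y = -2.
LHS = e^(x+y) ≈ 2.7183
RHS = e^x + e^y ≈ 20.2209
Since 2.7183 ≠ 20.2209, the equation fails at this point, so it cannot hold for all real values of x and y for which both sides are defined.
The correct rule is e^(x+y) = e^x · e^y (a product, not a sum).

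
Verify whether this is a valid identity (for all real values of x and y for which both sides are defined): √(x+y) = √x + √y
Claim: √(x+y) = √x + √y.
Test a specific point where both sides are defined: x = 1/2, y = 1.
LHS = √(x+y) ≈ 1.2247
RHS = √x + √y ≈ 1.7071
Since 1.2247 ≠ 1.7071, the equation fails at this point, so it cannot hold for all real values of x and y for which both sides are defined.
Squaring the right side gives x + 2√(xy) + y, not x + y.

Conclusion: No, this is NOT an identity.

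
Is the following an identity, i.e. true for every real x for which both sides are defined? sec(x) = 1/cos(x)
Claim: sec(x) = 1/cos(x).
Reasoning: sec(x) is by definition the reciprocal of cos(x), wherever cos(x) ≠ 0.
So the two sides agree for every real x for which both sides are defined.

Conclusion: Yes, this is an identity.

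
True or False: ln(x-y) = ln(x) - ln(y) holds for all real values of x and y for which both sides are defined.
False.

Claim: ln(x-y) = ln(x) - ln(y).
Test a specific point where both sides are defined: x = 2, y = 3/2.
LHS = ln(x-y) ≈ -0.6931
RHS = ln(x) - ln(y) ≈ 0.2877
Since -0.6931 ≠ 0.2877, the equation fails at this point, so it cannot hold for all real values of x and y for which both sides are defined.
ln(x) - ln(y) = ln(x/y), not ln(x-y).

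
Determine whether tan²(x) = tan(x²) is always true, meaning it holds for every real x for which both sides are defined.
No, this is NOT an identity.

Claim: tan²(x) = tan(x²).
Test a specific point where both sides are defined: x = 3π/4.
LHS = tan²(x) ≈ 1.0000
RHS = tan(x²) ≈ -0.8977
Since 1.0000 ≠ -0.8977, the equation fails at this point, so it cannot hold for every real x for which both sides are defined.
tan²(x) means (tan x)², squaring the output; tan(x²) squares the input. These are different functions.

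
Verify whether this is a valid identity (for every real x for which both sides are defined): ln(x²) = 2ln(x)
Yes, this is an identity.

Claim: ln(x²) = 2ln(x).
Reasoning: The right side requires x > 0. For x > 0, x² = (e^(ln x))² = e^(2ln x), so ln(x²) = 2ln(x). (For x < 0 the right side is undefined, so those values are outside the claim.)
So the two sides agree for every real x for which both sides are defined.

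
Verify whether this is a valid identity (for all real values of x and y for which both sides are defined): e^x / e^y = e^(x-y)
Yes, this is an identity.

Claim: e^x / e^y = e^(x-y).
Reasoning: 1/e^y = e^(-y), so e^x / e^y = e^x · e^(-y) = e^(x + (-y)) = e^(x-y) by the product rule for exponents.
So the two sides agree for all real values of x and y for which both sides are defined.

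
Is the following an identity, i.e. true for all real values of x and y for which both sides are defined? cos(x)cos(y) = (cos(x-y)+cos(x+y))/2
Yes, this is an identity.

Claim: cos(x)cos(y) = (cos(x-y)+cos(x+y))/2.
Reasoning: cos(x-y) = cos(x)cos(y) + sin(x)sin(y) and cos(x+y) = cos(x)cos(y) - sin(x)sin(y). Adding, cos(x-y) + cos(x+y) = 2cos(x)cos(y); divide by 2.
So the two sides agree for all real values of x and y for which both sides are defined.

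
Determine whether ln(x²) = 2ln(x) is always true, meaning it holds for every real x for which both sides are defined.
Yes, this is an identity.

Claim: ln(x²) = 2ln(x).
Reasoning: The right side requires x > 0. For x > 0, x² = (e^(ln x))² = e^(2ln x), so ln(x²) = 2ln(x). (For x < 0 the right side is undefined, so those values are outside the claim.)
So the two sides agree for every real x for which both sides are defined.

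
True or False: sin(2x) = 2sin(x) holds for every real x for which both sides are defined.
Claim: sin(2x) = 2sin(x).
Test a specific point where both sides are defined: x = -π/2.
LHS = sin(2x) ≈ 0.0000
RHS = 2sin(x) ≈ -2.0000
Since 0.0000 ≠ -2.0000, the equation fails at this point, so it cannot hold for every real x for which both sides are defined.
The correct double-angle formula is sin(2x) = 2sin(x)cos(x).

Conclusion: False.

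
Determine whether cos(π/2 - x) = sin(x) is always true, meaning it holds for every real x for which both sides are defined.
Claim: cos(π/2 - x) = sin(x).
Reasoning: Use cos(u - v) = cos(u)cos(v) + sin(u)sin(v) with u = π/2, v = x: cos(π/2)cos(x) + sin(π/2)sin(x) = 0·cos(x) + 1·sin(x) = sin(x).
So the two sides agree for every real x for which both sides are defined.

Conclusion: Yes, this is an identity.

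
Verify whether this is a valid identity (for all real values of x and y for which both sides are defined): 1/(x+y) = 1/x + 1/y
No, this is NOT an identity.

Claim: 1/(x+y) = 1/x + 1/y.
Test a specific point where both sides are defined: x = 5, y = 4.
LHS = 1/(x+y) ≈ 0.1111
RHS = 1/x + 1/y ≈ 0.4500
Since 0.1111 ≠ 0.4500, the equation fails at this point, so it cannot hold for all real values of x and y for which both sides are defined.
1/x + 1/y = (x+y)/(xy), which is not 1/(x+y).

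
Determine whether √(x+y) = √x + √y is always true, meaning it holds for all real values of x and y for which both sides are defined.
Claim: √(x+y) = √x + √y.
Test a specific point where both sides are defined: x = 1/2, y = 4.
LHS = √(x+y) ≈ 2.1213
RHS = √x + √y ≈ 2.7071
Since 2.1213 ≠ 2.7071, the equation fails at this point, so it cannot hold for all real values of x and y for which both sides are defined.
Squaring the right side gives x + 2√(xy) + y, not x + y.

Conclusion: No, this is NOT an identity.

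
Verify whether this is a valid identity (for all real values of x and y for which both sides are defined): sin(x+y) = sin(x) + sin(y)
No, this is NOT an identity.

Claim: sin(x+y) = sin(x) + sin(y).
Test a specific point where both sides are defined: x = -π/2, y = π/3.
LHS = sin(x+y) ≈ -0.5000
RHS = sin(x) + sin(y) ≈ -0.1340
Since -0.5000 ≠ -0.1340, the equation fails at this point, so it cannot hold for all real values of x and y for which both sides are defined.
The correct expansion is sin(x+y) = sin(x)cos(y) + cos(x)sin(y); sine is not additive.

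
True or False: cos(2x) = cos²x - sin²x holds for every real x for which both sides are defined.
True.

Claim: cos(2x) = cos²x - sin²x.
Reasoning: Put y = x in the addition formula cos(x+y) = cos(x)cos(y) - sin(x)sin(y): cos(2x) = cos²x - sin²x.
So the two sides agree for every real x for which both sides are defined.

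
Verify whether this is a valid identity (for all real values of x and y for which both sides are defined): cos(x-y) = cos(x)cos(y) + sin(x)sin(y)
Claim: cos(x-y) = cos(x)cos(y) + sin(x)sin(y).
Reasoning: Replace y by -y in cos(x+y) = cos(x)cos(y) - sin(x)sin(y) and use cos(-y) = cos(y), sin(-y) = -sin(y): cos(x-y) = cos(x)cos(y) + sin(x)sin(y).
So the two sides agree for all real values of x and y for which both sides are defined.

Conclusion: Yes, this is an identity.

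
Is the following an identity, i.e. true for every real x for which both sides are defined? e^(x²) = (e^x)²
No, this is NOT an identity.

Claim: e^(x²) = (e^x)².
Test a specific point where both sides are defined: x = 1.
LHS = e^(x²) ≈ 2.7183
RHS = (e^x)² ≈ 7.3891
Since 2.7183 ≠ 7.3891, the equation fails at this point, so it cannot hold for every real x for which both sides are defined.
(e^x)² = e^(2x), and 2x ≠ x² in general.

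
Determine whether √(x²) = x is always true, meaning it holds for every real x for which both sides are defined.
Claim: √(x²) = x.
Test a specific point where both sides are defined: x = -2.
LHS = √(x²) ≈ 2.0000
RHS = x ≈ -2.0000
Since 2.0000 ≠ -2.0000, the equation fails at this point, so it cannot hold for every real x for which both sides are defined.
√(x²) = |x|, which differs from x whenever x < 0 (both sides are defined for every real x).

Conclusion: No, this is NOT an identity.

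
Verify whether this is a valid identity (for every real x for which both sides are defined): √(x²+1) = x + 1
No, this is NOT an identity.

Claim: √(x²+1) = x + 1.
Test a specific point where both sides are defined: x = -2.
LHS = √(x²+1) ≈ 2.2361
RHS = x + 1 ≈ -1.0000
Since 2.2361 ≠ -1.0000, the equation fails at this point, so it cannot hold for every real x for which both sides are defined.
(x+1)² = x² + 2x + 1 ≠ x² + 1 unless x = 0.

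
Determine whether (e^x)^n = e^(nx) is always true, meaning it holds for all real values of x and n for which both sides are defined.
Yes, this is an identity.

Claim: (e^x)^n = e^(nx).
Reasoning: e^x is a positive real number, and for a positive base B and real exponent n, B^n = e^(n·ln B). With B = e^x, ln B = x, so (e^x)^n = e^(n·x).
So the two sides agree for all real values of x and n for which both sides are defined.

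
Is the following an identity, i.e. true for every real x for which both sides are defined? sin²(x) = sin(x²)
No, this is NOT an identity.

Claim: sin²(x) = sin(x²).
Test a specific point where both sides are defined: x = 2π/3.
LHS = sin²(x) ≈ 0.7500
RHS = sin(x²) ≈ -0.9474
Since 0.7500 ≠ -0.9474, the equation fails at this point, so it cannot hold for every real x for which both sides are defined.
sin²(x) means (sin x)², squaring the output; sin(x²) squares the input. These are different functions.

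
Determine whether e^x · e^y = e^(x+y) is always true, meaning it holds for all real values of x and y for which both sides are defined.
Yes, this is an identity.

Claim: e^x · e^y = e^(x+y).
Reasoning: This is the law of exponents for a common base: multiplying powers adds exponents. E.g. from the series, (Σ x^j/j!)(Σ y^k/k!) = Σ_m (Σ_{j+k=m} x^j y^k/(j!k!)) = Σ_m (x+y)^m/m! by the binomial theorem.
So the two sides agree for all real values of x and y for which both sides are defined.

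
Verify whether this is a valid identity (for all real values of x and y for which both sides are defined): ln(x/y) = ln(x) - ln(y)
Yes, this is an identity.

Claim: ln(x/y) = ln(x) - ln(y).
Reasoning: Both sides are simultaneously defined only when x, y > 0. Write x = e^p, y = e^q. Then x/y = e^(p-q), so ln(x/y) = p - q = ln(x) - ln(y).
So the two sides agree for all real values of x and y for which both sides are defined.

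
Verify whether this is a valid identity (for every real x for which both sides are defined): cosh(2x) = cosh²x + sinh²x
Yes, this is an identity.

Claim: cosh(2x) = cosh²x + sinh²x.
Reasoning: cosh²x = (e^(2x) + 2 + e^(-2x))/4 and sinh²x = (e^(2x) - 2 + e^(-2x))/4. Adding gives (2e^(2x) + 2e^(-2x))/4 = (e^(2x) + e^(-2x))/2 = cosh(2x).
So the two sides agree for every real x for which both sides are defined.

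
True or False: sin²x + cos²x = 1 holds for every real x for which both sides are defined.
True.

Claim: sin²x + cos²x = 1.
Reasoning: The point (cos x, sin x) lies on the unit circle X² + Y² = 1, so cos²x + sin²x = 1 for every real x.
So the two sides agree for every real x for which both sides are defined.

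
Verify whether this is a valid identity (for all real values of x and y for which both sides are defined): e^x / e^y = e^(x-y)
Claim: e^x / e^y = e^(x-y).
Reasoning: 1/e^y = e^(-y), so e^x / e^y = e^x · e^(-y) = e^(x + (-y)) = e^(x-y) by the product rule for exponents.
So the two sides agree for all real values of x and y for which both sides are defined.

Conclusion: Yes, this is an identity.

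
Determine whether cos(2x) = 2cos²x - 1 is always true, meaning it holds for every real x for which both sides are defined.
Yes, this is an identity.

Claim: cos(2x) = 2cos²x - 1.
Reasoning: cos(2x) = cos²x - sin²x. Replace sin²x by 1 - cos²x: cos²x - (1 - cos²x) = 2cos²x - 1.
So the two sides agree for every real x for which both sides are defined.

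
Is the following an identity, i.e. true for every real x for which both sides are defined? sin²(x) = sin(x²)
Claim: sin²(x) = sin(x²).
Test a specific point where both sides are defined: x = π/2.
LHS = sin²(x) ≈ 1.0000
RHS = sin(x²) ≈ 0.6243
Since 1.0000 ≠ 0.6243, the equation fails at this point, so it cannot hold for every real x for which both sides are defined.
sin²(x) means (sin x)², squaring the output; sin(x²) squares the input. These are different functions.

Conclusion: No, this is NOT an identity.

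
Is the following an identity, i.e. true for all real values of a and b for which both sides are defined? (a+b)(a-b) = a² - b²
Yes, this is an identity.

Claim: (a+b)(a-b) = a² - b².
Reasoning: Expand: (a+b)(a-b) = a² - ab + ba - b² = a² - b² (the cross terms cancel).
So the two sides agree for all real values of a and b for which both sides are defined.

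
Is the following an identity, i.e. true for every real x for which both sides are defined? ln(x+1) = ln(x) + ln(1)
No, this is NOT an identity.

Claim: ln(x+1) = ln(x) + ln(1).
Test a specific point where both sides are defined: x = 1.
LHS = ln(x+1) ≈ 0.6931
RHS = ln(x) + ln(1) ≈ 0.0000
Since 0.6931 ≠ 0.0000, the equation fails at this point, so it cannot hold for every real x for which both sides are defined.
ln(1) = 0, so the right side is just ln(x), which differs from ln(x+1).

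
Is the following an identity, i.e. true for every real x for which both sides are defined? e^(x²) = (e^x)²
No, this is NOT an identity.

Claim: e^(x²) = (e^x)².
Test a specific point where both sides are defined: x = 3/2.
LHS = e^(x²) ≈ 9.4877
RHS = (e^x)² ≈ 20.0855
Since 9.4877 ≠ 20.0855, the equation fails at this point, so it cannot hold for every real x for which both sides are defined.
(e^x)² = e^(2x), and 2x ≠ x² in general.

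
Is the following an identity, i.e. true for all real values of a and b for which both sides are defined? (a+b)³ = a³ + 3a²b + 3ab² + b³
Claim: (a+b)³ = a³ + 3a²b + 3ab² + b³.
Reasoning: (a+b)³ = (a+b)(a+b)² = (a+b)(a² + 2ab + b²) = a³ + 2a²b + ab² + a²b + 2ab² + b³ = a³ + 3a²b + 3ab² + b³.
So the two sides agree for all real values of a and b for which both sides are defined.

Conclusion: Yes, this is an identity.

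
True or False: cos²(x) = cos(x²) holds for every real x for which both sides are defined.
Claim: cos²(x) = cos(x²).
Test a specific point where both sides are defined: x = 3π/4.
LHS = cos²(x) ≈ 0.5000
RHS = cos(x²) ≈ 0.7442
Since 0.5000 ≠ 0.7442, the equation fails at this point, so it cannot hold for every real x for which both sides are defined.
cos²(x) means (cos x)², squaring the output; cos(x²) squares the input. These are different functions.

Conclusion: False.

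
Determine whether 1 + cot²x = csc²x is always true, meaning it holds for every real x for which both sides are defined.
Yes, this is an identity.

Claim: 1 + cot²x = csc²x.
Reasoning: Start from sin²x + cos²x = 1 and divide every term by sin²x (allowed wherever cot x and csc x are defined): 1 + cot²x = 1/sin²x = csc²x.
So the two sides agree for every real x for which both sides are defined.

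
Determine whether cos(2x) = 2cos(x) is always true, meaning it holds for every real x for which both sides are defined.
Claim: cos(2x) = 2cos(x).
Test a specific point where both sides are defined: x = -π/2.
LHS = cos(2x) ≈ -1.0000
RHS = 2cos(x) ≈ 0.0000
Since -1.0000 ≠ 0.0000, the equation fails at this point, so it cannot hold for every real x for which both sides are defined.
The correct double-angle formula is cos(2x) = cos²x - sin²x.

Conclusion: No, this is NOT an identity.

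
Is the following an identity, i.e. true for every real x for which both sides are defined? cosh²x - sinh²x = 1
Yes, this is an identity.

Claim: cosh²x - sinh²x = 1.
Reasoning: With cosh(x) = (e^x + e^-x)/2 and sinh(x) = (e^x - e^-x)/2: cosh²x = (e^(2x) + 2 + e^(-2x))/4 and sinh²x = (e^(2x) - 2 + e^(-2x))/4. Subtracting leaves 4/4 = 1.
So the two sides agree for every real x for which both sides are defined.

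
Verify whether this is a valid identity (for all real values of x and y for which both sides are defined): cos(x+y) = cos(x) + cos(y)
No, this is NOT an identity.

Claim: cos(x+y) = cos(x) + cos(y).
Test a specific point where both sides are defined: x = π/4, y = 2π/3.
LHS = cos(x+y) ≈ -0.9659
RHS = cos(x) + cos(y) ≈ 0.2071
Since -0.9659 ≠ 0.2071, the equation fails at this point, so it cannot hold for all real values of x and y for which both sides are defined.
The correct expansion is cos(x+y) = cos(x)cos(y) - sin(x)sin(y); cosine is not additive.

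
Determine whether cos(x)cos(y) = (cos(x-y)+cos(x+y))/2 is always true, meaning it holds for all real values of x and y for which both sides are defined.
Claim: cos(x)cos(y) = (cos(x-y)+cos(x+y))/2.
Reasoning: cos(x-y) = cos(x)cos(y) + sin(x)sin(y) and cos(x+y) = cos(x)cos(y) - sin(x)sin(y). Adding, cos(x-y) + cos(x+y) = 2cos(x)cos(y); divide by 2.
So the two sides agree for all real values of x and y for which both sides are defined.

Conclusion: Yes, this is an identity.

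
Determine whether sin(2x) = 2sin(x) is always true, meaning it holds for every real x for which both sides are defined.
No, this is NOT an identity.

Claim: sin(2x) = 2sin(x).
Test a specific point where both sides are defined: x = -π/3.
LHS = sin(2x) ≈ -0.8660
RHS = 2sin(x) ≈ -1.7321
Since -0.8660 ≠ -1.7321, the equation fails at this point, so it cannot hold for every real x for which both sides are defined.
The correct double-angle formula is sin(2x) = 2sin(x)cos(x).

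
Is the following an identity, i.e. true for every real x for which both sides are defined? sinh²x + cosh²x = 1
Claim: sinh²x + cosh²x = 1.
Test a specific point where both sides are defined: x = 2.
LHS = sinh²x + cosh²x ≈ 27.3082
RHS = 1 ≈ 1.0000
Since 27.3082 ≠ 1.0000, the equation fails at this point, so it cannot hold for every real x for which both sides are defined.
The correct hyperbolic identity is cosh²x - sinh²x = 1 (a difference); the sum sinh²x + cosh²x equals cosh(2x).

Conclusion: No, this is NOT an identity.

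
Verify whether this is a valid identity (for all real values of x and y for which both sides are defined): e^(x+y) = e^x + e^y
No, this is NOT an identity.

Claim: e^(x+y) = e^x + e^y.
Test a specific point where both sides are defined: x = -2, y = 3/2.
LHS = e^(x+y) ≈ 0.6065
RHS = e^x + e^y ≈ 4.6170
Since 0.6065 ≠ 4.6170, the equation fails at this point, so it cannot hold for all real values of x and y for which both sides are defined.
The correct rule is e^(x+y) = e^x · e^y (a product, not a sum).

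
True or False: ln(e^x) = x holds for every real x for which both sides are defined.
True.

Claim: ln(e^x) = x.
Reasoning: ln is the inverse of the exponential: ln(e^x) asks for the exponent p with e^p = e^x, and since e^p is one-to-one that exponent is p = x.
So the two sides agree for every real x for which both sides are defined.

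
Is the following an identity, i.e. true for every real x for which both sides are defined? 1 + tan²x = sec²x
Claim: 1 + tan²x = sec²x.
Reasoning: Start from sin²x + cos²x = 1 and divide every term by cos²x (allowed wherever tan x and sec x are defined): tan²x + 1 = 1/cos²x = sec²x.
So the two sides agree for every real x for which both sides are defined.

Conclusion: Yes, this is an identity.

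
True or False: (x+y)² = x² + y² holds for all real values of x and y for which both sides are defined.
False.

Claim: (x+y)² = x² + y².
Test a specific point where both sides are defined: x = 3/2, y = 1.
LHS = (x+y)² ≈ 6.2500
RHS = x² + y² ≈ 3.2500
Since 6.2500 ≠ 3.2500, the equation fails at this point, so it cannot hold for all real values of x and y for which both sides are defined.
The correct expansion is (x+y)² = x² + 2xy + y²; the cross term 2xy is missing.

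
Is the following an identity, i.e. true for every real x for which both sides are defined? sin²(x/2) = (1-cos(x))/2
Claim: sin²(x/2) = (1-cos(x))/2.
Reasoning: Use cos(2θ) = 1 - 2sin²θ with θ = x/2: cos(x) = 1 - 2sin²(x/2). Solving for sin²(x/2) gives (1 - cos(x))/2.
So the two sides agree for every real x for which both sides are defined.

Conclusion: Yes, this is an identity.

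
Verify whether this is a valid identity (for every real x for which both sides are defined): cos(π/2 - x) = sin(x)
Yes, this is an identity.

Claim: cos(π/2 - x) = sin(x).
Reasoning: Use cos(u - v) = cos(u)cos(v) + sin(u)sin(v) with u = π/2, v = x: cos(π/2)cos(x) + sin(π/2)sin(x) = 0·cos(x) + 1·sin(x) = sin(x).
So the two sides agree for every real x for which both sides are defined.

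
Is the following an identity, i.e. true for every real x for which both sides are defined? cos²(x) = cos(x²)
Claim: cos²(x) = cos(x²).
Test a specific point where both sides are defined: x = -π/3.
LHS = cos²(x) ≈ 0.2500
RHS = cos(x²) ≈ 0.4566
Since 0.2500 ≠ 0.4566, the equation fails at this point, so it cannot hold for every real x for which both sides are defined.
cos²(x) means (cos x)², squaring the output; cos(x²) squares the input. These are different functions.

Conclusion: No, this is NOT an identity.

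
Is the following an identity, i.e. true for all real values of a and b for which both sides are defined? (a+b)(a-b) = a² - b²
Claim: (a+b)(a-b) = a² - b².
Reasoning: Expand: (a+b)(a-b) = a² - ab + ba - b² = a² - b² (the cross terms cancel).
So the two sides agree for all real values of a and b for which both sides are defined.

Conclusion: Yes, this is an identity.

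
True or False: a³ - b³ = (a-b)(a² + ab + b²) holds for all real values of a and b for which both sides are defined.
Claim: a³ - b³ = (a-b)(a² + ab + b²).
Reasoning: Expand the right side: (a-b)(a² + ab + b²) = a³ + a²b + ab² - a²b - ab² - b³ = a³ - b³ (the middle terms cancel in pairs).
So the two sides agree for all real values of a and b for which both sides are defined.

Conclusion: True.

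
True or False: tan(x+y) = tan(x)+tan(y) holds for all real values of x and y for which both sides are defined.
False.

Claim: tan(x+y) = tan(x)+tan(y).
Test a specific point where both sides are defined: x = -π/6, y = 3π/4.
LHS = tan(x+y) ≈ -3.7321
RHS = tan(x)+tan(y) ≈ -1.5774
Since -3.7321 ≠ -1.5774, the equation fails at this point, so it cannot hold for all real values of x and y for which both sides are defined.
The correct formula is tan(x+y) = (tan(x) + tan(y))/(1 - tan(x)tan(y)).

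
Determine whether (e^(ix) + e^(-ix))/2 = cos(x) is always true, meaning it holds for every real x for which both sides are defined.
Claim: (e^(ix) + e^(-ix))/2 = cos(x).
Reasoning: By Euler's formula e^(ix) = cos(x) + i·sin(x) and e^(-ix) = cos(x) - i·sin(x). Adding cancels the sine terms: e^(ix) + e^(-ix) = 2cos(x); divide by 2.
So the two sides agree for every real x for which both sides are defined.

Conclusion: Yes, this is an identity.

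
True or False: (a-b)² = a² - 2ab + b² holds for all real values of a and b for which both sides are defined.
True.

Claim: (a-b)² = a² - 2ab + b².
Reasoning: Expand: (a-b)² = (a-b)(a-b) = a·a - a·b - b·a + b·b = a² - 2ab + b².
So the two sides agree for all real values of a and b for which both sides are defined.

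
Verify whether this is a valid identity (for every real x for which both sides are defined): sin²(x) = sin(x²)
No, this is NOT an identity.

Claim: sin²(x) = sin(x²).
Test a specific point where both sides are defined: x = π/6.
LHS = sin²(x) ≈ 0.2500
RHS = sin(x²) ≈ 0.2707
Since 0.2500 ≠ 0.2707, the equation fails at this point, so it cannot hold for every real x for which both sides are defined.
sin²(x) means (sin x)², squaring the output; sin(x²) squares the input. These are different functions.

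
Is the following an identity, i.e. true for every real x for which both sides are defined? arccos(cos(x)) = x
No, this is NOT an identity.

Claim: arccos(cos(x)) = x.
Test a specific point where both sides are defined: x = -π/4.
LHS = arccos(cos(x)) ≈ 0.7854
RHS = x ≈ -0.7854
Since 0.7854 ≠ -0.7854, the equation fails at this point, so it cannot hold for every real x for which both sides are defined.
arccos only returns values in [0, π], so arccos(cos(x)) = x holds only for x in that interval, not for all real x.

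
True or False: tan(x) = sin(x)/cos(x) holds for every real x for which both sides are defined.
Claim: tan(x) = sin(x)/cos(x).
Reasoning: For an angle x whose terminal point on the unit circle is (cos x, sin x), tan(x) is defined as the ratio (second coordinate)/(first coordinate) = sin(x)/cos(x), wherever cos(x) ≠ 0.
So the two sides agree for every real x for which both sides are defined.

Conclusion: True.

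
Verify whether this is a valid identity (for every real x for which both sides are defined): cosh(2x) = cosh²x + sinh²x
Yes, this is an identity.

Claim: cosh(2x) = cosh²x + sinh²x.
Reasoning: cosh²x = (e^(2x) + 2 + e^(-2x))/4 and sinh²x = (e^(2x) - 2 + e^(-2x))/4. Adding gives (2e^(2x) + 2e^(-2x))/4 = (e^(2x) + e^(-2x))/2 = cosh(2x).
So the two sides agree for every real x for which both sides are defined.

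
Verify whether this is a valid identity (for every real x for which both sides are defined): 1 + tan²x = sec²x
Claim: 1 + tan²x = sec²x.
Reasoning: Start from sin²x + cos²x = 1 and divide every term by cos²x (allowed wherever tan x and sec x are defined): tan²x + 1 = 1/cos²x = sec²x.
So the two sides agree for every real x for which both sides are defined.

Conclusion: Yes, this is an identity.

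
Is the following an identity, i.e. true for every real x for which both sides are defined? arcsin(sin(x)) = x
No, this is NOT an identity.

Claim: arcsin(sin(x)) = x.
Test a specific point where both sides are defined: x = 3π/4.
LHS = arcsin(sin(x)) ≈ 0.7854
RHS = x ≈ 2.3562
Since 0.7854 ≠ 2.3562, the equation fails at this point, so it cannot hold for every real x for which both sides are defined.
arcsin only returns values in [-π/2, π/2], so arcsin(sin(x)) = x holds only for x in that interval, not for all real x.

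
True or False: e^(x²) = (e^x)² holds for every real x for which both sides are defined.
False.

Claim: e^(x²) = (e^x)².
Test a specific point where both sides are defined: x = -3.
LHS = e^(x²) ≈ 8103.0839
RHS = (e^x)² ≈ 0.0025
Since 8103.0839 ≠ 0.0025, the equation fails at this point, so it cannot hold for every real x for which both sides are defined.
(e^x)² = e^(2x), and 2x ≠ x² in general.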